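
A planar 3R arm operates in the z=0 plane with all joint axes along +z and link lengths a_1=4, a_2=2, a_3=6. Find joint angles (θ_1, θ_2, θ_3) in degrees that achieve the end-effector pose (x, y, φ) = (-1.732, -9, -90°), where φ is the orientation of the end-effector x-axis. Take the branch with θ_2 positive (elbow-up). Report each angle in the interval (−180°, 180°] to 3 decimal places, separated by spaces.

wrist centre = target − a_3·(cos φ, sin φ) = (-1.7320, -3.0000)
cos θ_2 = (11.9998−4²−2²)/(2·4·2) = -0.5000; θ_2 = 120.0007° (elbow-up)
β = atan2(-3.0000,-1.7320) = -119.9993°; ψ = atan2(1.7320,3.0000) = 30.0000°
θ_1 = β − ψ = -149.9993°
θ_3 = φ − θ_1 − θ_2 = -60.0015° (wrapped to (-180°,180°])

-149.999 120.001 -60.001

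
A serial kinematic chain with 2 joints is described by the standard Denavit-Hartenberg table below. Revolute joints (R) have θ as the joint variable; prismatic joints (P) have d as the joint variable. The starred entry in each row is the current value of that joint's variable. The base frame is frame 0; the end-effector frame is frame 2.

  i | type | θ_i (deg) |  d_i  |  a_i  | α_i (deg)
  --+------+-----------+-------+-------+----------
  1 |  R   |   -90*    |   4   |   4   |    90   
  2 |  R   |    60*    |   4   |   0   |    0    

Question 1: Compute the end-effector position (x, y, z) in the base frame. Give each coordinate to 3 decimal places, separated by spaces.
-4.000 -4.000 4.000

after link 1: o_1 = (0.0000, -4.0000, 4.0000)
after link 2: o_2 = (-4.0000, -4.0000, 4.0000)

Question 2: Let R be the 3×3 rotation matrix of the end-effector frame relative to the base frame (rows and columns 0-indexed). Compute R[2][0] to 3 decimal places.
0.866

End-effector x-axis (col 0 of R) = (0.0000,-0.5000,0.8660)
R[2][0] = 0.8660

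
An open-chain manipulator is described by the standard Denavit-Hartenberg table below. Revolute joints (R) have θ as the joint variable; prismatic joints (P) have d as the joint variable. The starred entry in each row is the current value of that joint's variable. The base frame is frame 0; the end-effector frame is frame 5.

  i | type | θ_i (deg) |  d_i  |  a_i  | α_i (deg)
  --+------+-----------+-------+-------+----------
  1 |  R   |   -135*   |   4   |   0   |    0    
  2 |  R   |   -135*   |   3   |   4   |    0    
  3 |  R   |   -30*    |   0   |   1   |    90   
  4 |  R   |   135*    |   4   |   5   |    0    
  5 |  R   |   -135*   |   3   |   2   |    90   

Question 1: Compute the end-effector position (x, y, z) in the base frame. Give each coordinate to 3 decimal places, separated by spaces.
5.794 0.036 10.536

after link 1: o_1 = (0.0000, 0.0000, 4.0000)
after link 2: o_2 = (-0.0000, 4.0000, 7.0000)
after link 3: o_3 = (0.5000, 4.8660, 7.0000)
after link 4: o_4 = (2.1963, -0.1958, 10.5355)
after link 5: o_5 = (5.7944, 0.0362, 10.5355)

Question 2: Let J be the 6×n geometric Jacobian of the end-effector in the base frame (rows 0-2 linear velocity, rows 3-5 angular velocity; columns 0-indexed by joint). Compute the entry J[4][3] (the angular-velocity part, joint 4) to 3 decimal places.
-0.500

axis z_3 = (0.8660,-0.5000,0.0000); lever o_n−o_3 = (5.2944,-4.8298,3.5355)
cross product → J_v[:, 3] = (-1.7678,-3.0619,-1.5355)
J_ω[:, 3] = z_3
entry J[4][3] = -0.5000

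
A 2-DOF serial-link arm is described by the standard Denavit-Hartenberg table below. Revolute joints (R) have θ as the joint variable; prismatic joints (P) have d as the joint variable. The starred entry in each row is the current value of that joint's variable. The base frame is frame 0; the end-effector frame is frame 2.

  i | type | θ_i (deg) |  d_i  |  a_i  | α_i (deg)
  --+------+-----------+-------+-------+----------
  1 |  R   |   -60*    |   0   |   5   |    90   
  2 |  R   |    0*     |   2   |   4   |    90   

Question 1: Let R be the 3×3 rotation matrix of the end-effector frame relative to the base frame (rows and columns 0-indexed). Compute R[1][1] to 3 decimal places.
-0.500

End-effector y-axis (col 1 of R) = (-0.8660,-0.5000,0.0000)
R[1][1] = -0.5000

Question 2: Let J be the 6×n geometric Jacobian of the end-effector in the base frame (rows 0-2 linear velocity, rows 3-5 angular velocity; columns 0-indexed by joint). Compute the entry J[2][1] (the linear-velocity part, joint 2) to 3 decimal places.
axis z_1 = (-0.8660,-0.5000,0.0000); lever o_n−o_1 = (0.2679,-4.4641,0.0000)
cross product → J_v[:, 1] = (0.0000,0.0000,4.0000)
J_ω[:, 1] = z_1
entry J[2][1] = 4.0000

4.000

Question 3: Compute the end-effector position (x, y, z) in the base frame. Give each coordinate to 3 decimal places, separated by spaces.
2.768 -8.794 0.000

after link 1: o_1 = (2.5000, -4.3301, 0.0000)
after link 2: o_2 = (2.7679, -8.7942, 0.0000)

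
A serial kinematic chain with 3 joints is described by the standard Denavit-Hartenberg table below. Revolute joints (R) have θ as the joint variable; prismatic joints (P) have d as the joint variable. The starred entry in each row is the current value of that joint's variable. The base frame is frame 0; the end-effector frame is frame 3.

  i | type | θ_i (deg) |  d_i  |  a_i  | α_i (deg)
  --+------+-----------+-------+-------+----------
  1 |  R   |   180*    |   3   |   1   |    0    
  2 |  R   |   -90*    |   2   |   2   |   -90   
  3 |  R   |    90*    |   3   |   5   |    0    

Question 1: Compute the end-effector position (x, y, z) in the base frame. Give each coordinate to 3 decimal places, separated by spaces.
after link 1: o_1 = (-1.0000, 0.0000, 3.0000)
after link 2: o_2 = (-1.0000, 2.0000, 5.0000)
after link 3: o_3 = (-4.0000, 2.0000, 0.0000)

-4.000 2.000 0.000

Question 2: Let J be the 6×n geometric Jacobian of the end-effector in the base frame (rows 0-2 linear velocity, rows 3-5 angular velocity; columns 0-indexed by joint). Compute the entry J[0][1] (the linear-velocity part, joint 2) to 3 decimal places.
-2.000

axis z_1 = (0.0000,0.0000,1.0000); lever o_n−o_1 = (-3.0000,2.0000,-3.0000)
cross product → J_v[:, 1] = (-2.0000,-3.0000,0.0000)
J_ω[:, 1] = z_1
entry J[0][1] = -2.0000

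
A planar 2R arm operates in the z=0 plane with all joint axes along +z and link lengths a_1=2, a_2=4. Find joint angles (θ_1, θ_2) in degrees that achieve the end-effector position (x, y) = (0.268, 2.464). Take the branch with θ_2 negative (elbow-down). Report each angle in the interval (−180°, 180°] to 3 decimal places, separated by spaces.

-149.996 -150.003

cos θ_2 = (6.1431−2²−4²)/(2·2·4) = -0.8661; θ_2 = -150.0034° (elbow-down)
β = atan2(2.4640,0.2680) = 83.7926°; ψ = atan2(-1.9998,-1.4642) = -126.2110°
θ_1 = β − ψ = 210.0036°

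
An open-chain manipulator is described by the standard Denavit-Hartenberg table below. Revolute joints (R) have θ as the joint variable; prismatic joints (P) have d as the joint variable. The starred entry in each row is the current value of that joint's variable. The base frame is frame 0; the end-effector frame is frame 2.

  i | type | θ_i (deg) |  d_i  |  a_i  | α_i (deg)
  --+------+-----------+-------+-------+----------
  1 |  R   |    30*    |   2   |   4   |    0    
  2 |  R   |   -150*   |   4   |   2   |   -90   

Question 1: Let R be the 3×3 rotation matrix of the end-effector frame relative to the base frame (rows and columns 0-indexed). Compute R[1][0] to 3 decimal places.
End-effector x-axis (col 0 of R) = (-0.5000,-0.8660,0.0000)
R[1][0] = -0.8660

-0.866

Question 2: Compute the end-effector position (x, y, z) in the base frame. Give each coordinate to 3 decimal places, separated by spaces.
after link 1: o_1 = (3.4641, 2.0000, 2.0000)
after link 2: o_2 = (2.4641, 0.2679, 6.0000)

2.464 0.268 6.000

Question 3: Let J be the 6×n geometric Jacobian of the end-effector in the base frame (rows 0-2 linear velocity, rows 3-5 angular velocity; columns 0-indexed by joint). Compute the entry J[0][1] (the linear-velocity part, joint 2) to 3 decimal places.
axis z_1 = (0.0000,0.0000,1.0000); lever o_n−o_1 = (-1.0000,-1.7321,4.0000)
cross product → J_v[:, 1] = (1.7321,-1.0000,0.0000)
J_ω[:, 1] = z_1
entry J[0][1] = 1.7321

1.732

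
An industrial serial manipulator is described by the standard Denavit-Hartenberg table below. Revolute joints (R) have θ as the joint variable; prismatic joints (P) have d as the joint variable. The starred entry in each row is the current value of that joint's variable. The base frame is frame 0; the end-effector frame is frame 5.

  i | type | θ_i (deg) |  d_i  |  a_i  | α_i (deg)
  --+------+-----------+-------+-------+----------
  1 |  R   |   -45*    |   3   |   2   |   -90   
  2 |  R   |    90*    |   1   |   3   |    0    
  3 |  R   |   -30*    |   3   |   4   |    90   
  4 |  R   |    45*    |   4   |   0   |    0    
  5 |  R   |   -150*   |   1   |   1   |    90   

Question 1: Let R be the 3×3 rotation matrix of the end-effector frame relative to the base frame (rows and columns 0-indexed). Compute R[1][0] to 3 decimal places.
End-effector x-axis (col 0 of R) = (-0.7745,-0.5915,0.2241)
R[1][0] = -0.5915

-0.592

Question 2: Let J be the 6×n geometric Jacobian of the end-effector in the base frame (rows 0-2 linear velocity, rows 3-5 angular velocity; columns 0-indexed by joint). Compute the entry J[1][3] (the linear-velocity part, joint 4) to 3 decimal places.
axis z_3 = (0.6124,-0.6124,0.5000); lever o_n−o_3 = (2.2873,-3.6534,2.7241)
cross product → J_v[:, 3] = (0.1585,-0.5245,-0.8365)
J_ω[:, 3] = z_3
entry J[1][3] = -0.5245

-0.525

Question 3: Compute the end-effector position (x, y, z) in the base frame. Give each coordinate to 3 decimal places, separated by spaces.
after link 1: o_1 = (1.4142, -1.4142, 3.0000)
after link 2: o_2 = (2.1213, -0.7071, 0.0000)
after link 3: o_3 = (5.6569, 0.0000, -3.4641)
after link 4: o_4 = (8.1063, -2.4495, -1.4641)
after link 5: o_5 = (7.9442, -3.6534, -0.7400)

7.944 -3.653 -0.740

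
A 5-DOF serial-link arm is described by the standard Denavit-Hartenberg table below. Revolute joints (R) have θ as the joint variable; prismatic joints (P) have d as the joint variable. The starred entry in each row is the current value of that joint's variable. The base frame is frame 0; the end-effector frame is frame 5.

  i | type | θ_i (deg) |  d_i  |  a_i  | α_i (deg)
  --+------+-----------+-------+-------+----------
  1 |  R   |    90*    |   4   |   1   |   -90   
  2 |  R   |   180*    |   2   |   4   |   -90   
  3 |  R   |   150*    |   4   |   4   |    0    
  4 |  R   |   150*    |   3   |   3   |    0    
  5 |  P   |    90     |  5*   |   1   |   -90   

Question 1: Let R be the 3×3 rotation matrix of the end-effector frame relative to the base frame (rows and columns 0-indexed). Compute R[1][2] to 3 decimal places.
0.500

End-effector z-axis (col 2 of R) = (0.8660,0.5000,0.0000)
R[1][2] = 0.5000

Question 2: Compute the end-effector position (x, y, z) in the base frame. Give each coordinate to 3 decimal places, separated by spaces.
after link 1: o_1 = (0.0000, 1.0000, 4.0000)
after link 2: o_2 = (-2.0000, -3.0000, 4.0000)
after link 3: o_3 = (-0.0000, 0.4641, 8.0000)
after link 4: o_4 = (-2.5981, -1.0359, 11.0000)
after link 5: o_5 = (-2.0981, -1.9019, 16.0000)

-2.098 -1.902 16.000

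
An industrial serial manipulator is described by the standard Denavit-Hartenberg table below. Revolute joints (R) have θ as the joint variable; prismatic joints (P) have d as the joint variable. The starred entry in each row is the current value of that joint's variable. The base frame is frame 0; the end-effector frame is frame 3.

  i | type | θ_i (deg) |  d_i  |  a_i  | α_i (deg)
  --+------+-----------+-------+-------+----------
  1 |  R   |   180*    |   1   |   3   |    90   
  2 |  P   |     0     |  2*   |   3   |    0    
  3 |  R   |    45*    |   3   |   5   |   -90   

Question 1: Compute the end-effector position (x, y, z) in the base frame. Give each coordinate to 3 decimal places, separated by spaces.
-9.536 5.000 4.536

after link 1: o_1 = (-3.0000, 0.0000, 1.0000)
after link 2: o_2 = (-6.0000, 2.0000, 1.0000)
after link 3: o_3 = (-9.5355, 5.0000, 4.5355)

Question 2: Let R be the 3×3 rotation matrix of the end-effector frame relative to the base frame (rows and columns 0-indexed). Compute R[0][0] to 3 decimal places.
End-effector x-axis (col 0 of R) = (-0.7071,0.0000,0.7071)
R[0][0] = -0.7071

-0.707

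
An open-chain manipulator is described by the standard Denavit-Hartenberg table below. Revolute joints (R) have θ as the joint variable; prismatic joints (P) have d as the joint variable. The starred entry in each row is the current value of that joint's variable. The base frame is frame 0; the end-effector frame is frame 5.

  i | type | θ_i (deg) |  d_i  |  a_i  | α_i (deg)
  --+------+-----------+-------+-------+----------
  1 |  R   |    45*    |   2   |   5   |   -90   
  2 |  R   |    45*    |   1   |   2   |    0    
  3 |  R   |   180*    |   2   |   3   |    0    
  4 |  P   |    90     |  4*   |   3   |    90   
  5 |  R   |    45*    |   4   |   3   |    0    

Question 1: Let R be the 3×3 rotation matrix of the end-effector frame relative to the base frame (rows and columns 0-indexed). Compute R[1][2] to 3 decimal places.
End-effector z-axis (col 2 of R) = (-0.5000,-0.5000,0.7071)
R[1][2] = -0.5000

-0.500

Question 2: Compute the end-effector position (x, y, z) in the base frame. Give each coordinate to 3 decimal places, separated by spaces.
-2.854 10.046 9.157

after link 1: o_1 = (3.5355, 3.5355, 2.0000)
after link 2: o_2 = (3.8284, 5.2426, 0.5858)
after link 3: o_3 = (0.9142, 5.1569, 2.7071)
after link 4: o_4 = (-0.4142, 9.4853, 4.8284)
after link 5: o_5 = (-2.8536, 10.0459, 9.1569)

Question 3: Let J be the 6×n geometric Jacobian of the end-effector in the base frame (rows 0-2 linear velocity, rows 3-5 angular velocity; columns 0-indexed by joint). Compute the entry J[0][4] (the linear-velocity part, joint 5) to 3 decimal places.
axis z_4 = (-0.5000,-0.5000,0.7071); lever o_n−o_4 = (-2.4393,0.5607,4.3284)
cross product → J_v[:, 4] = (-2.5607,0.4393,-1.5000)
J_ω[:, 4] = z_4
entry J[0][4] = -2.5607

-2.561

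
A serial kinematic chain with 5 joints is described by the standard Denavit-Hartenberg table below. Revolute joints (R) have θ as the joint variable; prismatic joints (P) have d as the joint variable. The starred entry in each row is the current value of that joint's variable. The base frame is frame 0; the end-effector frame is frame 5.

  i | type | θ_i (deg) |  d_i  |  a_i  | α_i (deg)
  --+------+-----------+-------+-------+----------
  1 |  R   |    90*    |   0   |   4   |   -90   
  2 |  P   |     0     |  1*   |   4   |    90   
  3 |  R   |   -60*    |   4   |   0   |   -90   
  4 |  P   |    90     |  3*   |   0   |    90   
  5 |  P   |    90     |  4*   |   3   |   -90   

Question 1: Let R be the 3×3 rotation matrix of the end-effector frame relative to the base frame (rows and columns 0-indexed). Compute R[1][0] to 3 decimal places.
0.866

End-effector x-axis (col 0 of R) = (-0.5000,0.8660,0.0000)
R[1][0] = 0.8660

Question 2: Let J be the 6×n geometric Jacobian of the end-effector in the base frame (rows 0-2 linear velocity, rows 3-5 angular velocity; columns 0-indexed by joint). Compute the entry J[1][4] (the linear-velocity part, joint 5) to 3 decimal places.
prismatic axis z_4 = (0.8660,0.5000,0.0000)
J_v[:, 4] = z_4; J_ω[:, 4] = (0,0,0)
entry J[1][4] = 0.5000

0.500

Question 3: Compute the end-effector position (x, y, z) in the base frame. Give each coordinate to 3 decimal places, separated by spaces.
-0.536 15.196 4.000

after link 1: o_1 = (0.0000, 4.0000, 0.0000)
after link 2: o_2 = (-1.0000, 8.0000, 0.0000)
after link 3: o_3 = (-1.0000, 8.0000, 4.0000)
after link 4: o_4 = (-2.5000, 10.5981, 4.0000)
after link 5: o_5 = (-0.5359, 15.1962, 4.0000)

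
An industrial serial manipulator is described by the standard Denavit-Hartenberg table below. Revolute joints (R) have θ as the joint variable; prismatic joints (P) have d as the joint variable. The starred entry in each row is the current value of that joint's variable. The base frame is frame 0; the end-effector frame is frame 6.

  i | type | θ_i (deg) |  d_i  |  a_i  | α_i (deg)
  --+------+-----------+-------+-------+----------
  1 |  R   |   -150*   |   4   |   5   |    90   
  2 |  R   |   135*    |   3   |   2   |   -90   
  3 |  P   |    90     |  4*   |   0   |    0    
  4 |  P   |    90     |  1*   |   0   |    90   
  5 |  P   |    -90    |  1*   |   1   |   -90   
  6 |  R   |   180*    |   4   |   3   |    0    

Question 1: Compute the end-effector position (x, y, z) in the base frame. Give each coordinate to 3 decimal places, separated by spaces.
after link 1: o_1 = (-4.3301, -2.5000, 4.0000)
after link 2: o_2 = (-4.6054, 0.8052, 5.4142)
after link 3: o_3 = (-2.1559, 2.2194, 2.5858)
after link 4: o_4 = (-1.5435, 2.5729, 1.8787)
after link 5: o_5 = (-1.6559, 1.3534, 2.5858)
after link 6: o_6 = (-2.2683, 0.9998, -2.3640)

-2.268 1.000 -2.364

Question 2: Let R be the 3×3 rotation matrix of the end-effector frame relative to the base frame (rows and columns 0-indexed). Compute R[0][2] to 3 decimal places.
End-effector z-axis (col 2 of R) = (-0.6124,-0.3536,-0.7071)
R[0][2] = -0.6124

-0.612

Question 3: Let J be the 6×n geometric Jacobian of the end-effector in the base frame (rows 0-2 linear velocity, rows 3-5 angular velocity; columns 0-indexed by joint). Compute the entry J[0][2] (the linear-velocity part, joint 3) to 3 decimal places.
prismatic axis z_2 = (0.6124,0.3536,-0.7071)
J_v[:, 2] = z_2; J_ω[:, 2] = (0,0,0)
entry J[0][2] = 0.6124

0.612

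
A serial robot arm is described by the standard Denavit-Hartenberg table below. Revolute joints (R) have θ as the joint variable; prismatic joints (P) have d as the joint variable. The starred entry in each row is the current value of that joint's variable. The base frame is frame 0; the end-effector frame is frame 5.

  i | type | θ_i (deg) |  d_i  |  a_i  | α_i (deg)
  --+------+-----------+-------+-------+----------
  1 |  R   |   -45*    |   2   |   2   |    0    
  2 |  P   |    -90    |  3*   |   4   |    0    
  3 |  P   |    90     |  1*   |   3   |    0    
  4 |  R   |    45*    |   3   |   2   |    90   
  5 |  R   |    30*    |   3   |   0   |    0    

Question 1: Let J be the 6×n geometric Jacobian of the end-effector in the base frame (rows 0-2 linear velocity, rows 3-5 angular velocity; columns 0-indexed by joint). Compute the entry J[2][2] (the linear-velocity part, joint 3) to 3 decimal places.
1.000

prismatic axis z_2 = (0.0000,0.0000,1.0000)
J_v[:, 2] = z_2; J_ω[:, 2] = (0,0,0)
entry J[2][2] = 1.0000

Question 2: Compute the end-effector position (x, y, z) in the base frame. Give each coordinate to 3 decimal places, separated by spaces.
2.707 -9.364 9.000

after link 1: o_1 = (1.4142, -1.4142, 2.0000)
after link 2: o_2 = (-1.4142, -4.2426, 5.0000)
after link 3: o_3 = (0.7071, -6.3640, 6.0000)
after link 4: o_4 = (2.7071, -6.3640, 9.0000)
after link 5: o_5 = (2.7071, -9.3640, 9.0000)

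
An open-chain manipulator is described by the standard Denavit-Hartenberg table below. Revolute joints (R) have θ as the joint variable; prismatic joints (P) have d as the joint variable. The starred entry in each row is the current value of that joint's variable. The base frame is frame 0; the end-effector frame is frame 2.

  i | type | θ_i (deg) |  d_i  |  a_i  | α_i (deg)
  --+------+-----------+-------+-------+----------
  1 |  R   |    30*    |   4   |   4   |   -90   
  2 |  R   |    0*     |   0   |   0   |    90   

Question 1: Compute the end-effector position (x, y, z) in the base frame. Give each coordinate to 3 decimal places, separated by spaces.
after link 1: o_1 = (3.4641, 2.0000, 4.0000)
after link 2: o_2 = (3.4641, 2.0000, 4.0000)

3.464 2.000 4.000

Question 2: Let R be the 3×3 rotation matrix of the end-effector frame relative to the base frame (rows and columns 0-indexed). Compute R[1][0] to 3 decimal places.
End-effector x-axis (col 0 of R) = (0.8660,0.5000,0.0000)
R[1][0] = 0.5000

0.500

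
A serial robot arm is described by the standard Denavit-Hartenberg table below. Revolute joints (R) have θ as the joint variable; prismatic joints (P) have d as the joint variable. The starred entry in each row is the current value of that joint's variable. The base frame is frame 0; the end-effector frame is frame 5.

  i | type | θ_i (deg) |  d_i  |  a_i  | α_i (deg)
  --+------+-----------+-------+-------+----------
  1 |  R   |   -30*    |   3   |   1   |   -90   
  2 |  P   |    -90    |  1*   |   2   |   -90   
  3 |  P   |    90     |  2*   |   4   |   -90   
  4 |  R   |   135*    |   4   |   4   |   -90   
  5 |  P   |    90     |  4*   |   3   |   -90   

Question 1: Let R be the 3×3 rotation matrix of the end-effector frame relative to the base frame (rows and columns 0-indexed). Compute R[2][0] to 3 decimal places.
End-effector x-axis (col 0 of R) = (0.0000,0.0000,1.0000)
R[2][0] = 1.0000

1.000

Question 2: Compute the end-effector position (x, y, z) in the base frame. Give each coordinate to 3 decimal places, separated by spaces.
after link 1: o_1 = (0.8660, -0.5000, 3.0000)
after link 2: o_2 = (1.3660, 0.3660, 5.0000)
after link 3: o_3 = (1.0981, -4.0981, 5.0000)
after link 4: o_4 = (0.0628, -0.2344, 1.0000)
after link 5: o_5 = (3.9265, 0.8009, 4.0000)

3.927 0.801 4.000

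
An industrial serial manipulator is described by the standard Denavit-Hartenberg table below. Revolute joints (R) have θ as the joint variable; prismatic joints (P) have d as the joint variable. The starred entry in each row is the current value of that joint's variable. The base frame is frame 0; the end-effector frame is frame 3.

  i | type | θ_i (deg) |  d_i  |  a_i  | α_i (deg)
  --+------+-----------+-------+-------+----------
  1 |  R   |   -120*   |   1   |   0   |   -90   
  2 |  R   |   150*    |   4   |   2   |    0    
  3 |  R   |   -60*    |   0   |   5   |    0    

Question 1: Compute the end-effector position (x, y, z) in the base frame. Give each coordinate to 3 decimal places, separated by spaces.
after link 1: o_1 = (0.0000, 0.0000, 1.0000)
after link 2: o_2 = (4.3301, -0.5000, 0.0000)
after link 3: o_3 = (4.3301, -0.5000, -5.0000)

4.330 -0.500 -5.000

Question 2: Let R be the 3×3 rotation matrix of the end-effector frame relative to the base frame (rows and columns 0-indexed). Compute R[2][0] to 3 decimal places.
End-effector x-axis (col 0 of R) = (0.0000,0.0000,-1.0000)
R[2][0] = -1.0000

-1.000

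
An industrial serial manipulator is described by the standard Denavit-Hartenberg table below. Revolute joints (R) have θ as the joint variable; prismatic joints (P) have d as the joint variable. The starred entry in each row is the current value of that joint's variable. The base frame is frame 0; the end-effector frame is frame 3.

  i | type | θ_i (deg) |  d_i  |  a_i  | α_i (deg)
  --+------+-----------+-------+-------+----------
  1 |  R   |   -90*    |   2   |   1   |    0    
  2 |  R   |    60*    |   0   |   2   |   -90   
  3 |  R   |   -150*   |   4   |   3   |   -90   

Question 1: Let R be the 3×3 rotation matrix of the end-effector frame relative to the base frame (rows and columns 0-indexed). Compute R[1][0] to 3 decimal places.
0.433

End-effector x-axis (col 0 of R) = (-0.7500,0.4330,0.5000)
R[1][0] = 0.4330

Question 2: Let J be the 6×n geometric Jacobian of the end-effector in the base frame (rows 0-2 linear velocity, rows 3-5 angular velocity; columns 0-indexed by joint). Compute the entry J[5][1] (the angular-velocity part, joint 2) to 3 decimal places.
1.000

axis z_1 = (0.0000,0.0000,1.0000); lever o_n−o_1 = (1.4821,3.7631,1.5000)
cross product → J_v[:, 1] = (-3.7631,1.4821,0.0000)
J_ω[:, 1] = z_1
entry J[5][1] = 1.0000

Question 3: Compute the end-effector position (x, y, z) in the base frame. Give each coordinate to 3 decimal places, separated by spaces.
after link 1: o_1 = (0.0000, -1.0000, 2.0000)
after link 2: o_2 = (1.7321, -2.0000, 2.0000)
after link 3: o_3 = (1.4821, 2.7631, 3.5000)

1.482 2.763 3.500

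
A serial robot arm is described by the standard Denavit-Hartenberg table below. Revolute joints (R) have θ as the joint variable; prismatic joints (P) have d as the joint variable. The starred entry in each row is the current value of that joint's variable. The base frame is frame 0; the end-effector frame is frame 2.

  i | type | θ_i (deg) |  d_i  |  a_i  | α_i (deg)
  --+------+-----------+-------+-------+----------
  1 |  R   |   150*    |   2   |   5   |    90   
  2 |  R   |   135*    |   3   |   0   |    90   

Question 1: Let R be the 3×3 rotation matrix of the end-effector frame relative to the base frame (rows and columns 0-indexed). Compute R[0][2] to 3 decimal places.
-0.612

End-effector z-axis (col 2 of R) = (-0.6124,0.3536,0.7071)
R[0][2] = -0.6124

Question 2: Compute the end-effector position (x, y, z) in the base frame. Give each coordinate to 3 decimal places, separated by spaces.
-2.830 5.098 2.000

after link 1: o_1 = (-4.3301, 2.5000, 2.0000)
after link 2: o_2 = (-2.8301, 5.0981, 2.0000)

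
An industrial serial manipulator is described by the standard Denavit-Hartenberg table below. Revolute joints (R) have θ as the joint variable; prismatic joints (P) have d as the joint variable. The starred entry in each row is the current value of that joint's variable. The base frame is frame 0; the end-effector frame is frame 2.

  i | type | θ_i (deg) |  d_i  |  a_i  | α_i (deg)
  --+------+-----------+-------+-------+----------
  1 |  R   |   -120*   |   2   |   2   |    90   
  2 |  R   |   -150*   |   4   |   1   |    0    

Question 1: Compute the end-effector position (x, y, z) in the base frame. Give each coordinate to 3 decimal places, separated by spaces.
-4.031 1.018 1.500

after link 1: o_1 = (-1.0000, -1.7321, 2.0000)
after link 2: o_2 = (-4.0311, 1.0179, 1.5000)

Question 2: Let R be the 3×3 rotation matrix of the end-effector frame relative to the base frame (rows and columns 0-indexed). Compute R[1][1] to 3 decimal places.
End-effector y-axis (col 1 of R) = (-0.2500,-0.4330,-0.8660)
R[1][1] = -0.4330

-0.433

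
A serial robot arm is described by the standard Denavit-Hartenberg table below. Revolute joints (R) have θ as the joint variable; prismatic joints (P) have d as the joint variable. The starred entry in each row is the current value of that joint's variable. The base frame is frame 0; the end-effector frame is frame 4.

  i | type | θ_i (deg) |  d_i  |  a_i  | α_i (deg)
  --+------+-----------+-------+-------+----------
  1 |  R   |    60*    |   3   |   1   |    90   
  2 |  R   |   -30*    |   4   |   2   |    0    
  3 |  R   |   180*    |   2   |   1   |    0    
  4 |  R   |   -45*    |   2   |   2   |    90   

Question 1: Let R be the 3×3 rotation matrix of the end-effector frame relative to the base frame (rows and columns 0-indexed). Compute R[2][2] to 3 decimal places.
End-effector z-axis (col 2 of R) = (0.4830,0.8365,0.2588)
R[2][2] = 0.2588

0.259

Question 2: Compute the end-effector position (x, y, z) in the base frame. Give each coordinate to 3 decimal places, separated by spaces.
after link 1: o_1 = (0.5000, 0.8660, 3.0000)
after link 2: o_2 = (4.8301, 0.3660, 2.0000)
after link 3: o_3 = (6.1292, -1.3840, 2.5000)
after link 4: o_4 = (7.6024, -2.8323, 4.4319)

7.602 -2.832 4.432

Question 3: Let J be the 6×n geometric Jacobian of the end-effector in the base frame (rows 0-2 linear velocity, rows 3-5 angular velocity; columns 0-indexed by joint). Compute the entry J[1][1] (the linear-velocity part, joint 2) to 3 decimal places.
axis z_1 = (0.8660,-0.5000,0.0000); lever o_n−o_1 = (7.1024,-3.6983,1.4319)
cross product → J_v[:, 1] = (-0.7159,-1.2400,0.3484)
J_ω[:, 1] = z_1
entry J[1][1] = -1.2400

-1.240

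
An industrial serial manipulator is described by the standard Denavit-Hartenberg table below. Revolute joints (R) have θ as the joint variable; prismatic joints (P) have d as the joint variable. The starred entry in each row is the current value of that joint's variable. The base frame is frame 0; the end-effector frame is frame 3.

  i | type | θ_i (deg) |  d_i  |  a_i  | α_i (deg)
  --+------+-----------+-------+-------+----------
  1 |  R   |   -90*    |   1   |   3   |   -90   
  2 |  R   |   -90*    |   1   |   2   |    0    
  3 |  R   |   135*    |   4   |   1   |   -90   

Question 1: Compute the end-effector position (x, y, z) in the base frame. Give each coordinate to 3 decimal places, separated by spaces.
after link 1: o_1 = (0.0000, -3.0000, 1.0000)
after link 2: o_2 = (1.0000, -3.0000, 3.0000)
after link 3: o_3 = (5.0000, -3.7071, 2.2929)

5.000 -3.707 2.293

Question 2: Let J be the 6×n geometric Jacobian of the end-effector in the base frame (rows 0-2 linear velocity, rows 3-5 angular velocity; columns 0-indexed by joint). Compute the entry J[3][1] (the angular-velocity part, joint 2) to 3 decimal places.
1.000

axis z_1 = (1.0000,0.0000,0.0000); lever o_n−o_1 = (5.0000,-0.7071,1.2929)
cross product → J_v[:, 1] = (0.0000,-1.2929,-0.7071)
J_ω[:, 1] = z_1
entry J[3][1] = 1.0000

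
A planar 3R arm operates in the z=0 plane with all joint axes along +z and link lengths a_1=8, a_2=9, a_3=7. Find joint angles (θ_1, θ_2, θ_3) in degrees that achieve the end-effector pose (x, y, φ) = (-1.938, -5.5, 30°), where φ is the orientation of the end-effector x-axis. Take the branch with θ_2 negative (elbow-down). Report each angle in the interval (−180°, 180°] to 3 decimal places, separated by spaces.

-83.268 -89.999 -156.733

wrist centre = target − a_3·(cos φ, sin φ) = (-8.0002, -9.0000)
cos θ_2 = (145.0028−8²−9²)/(2·8·9) = 0.0000; θ_2 = -89.9989° (elbow-down)
β = atan2(-9.0000,-8.0002) = -131.6342°; ψ = atan2(-9.0000,8.0002) = -48.3658°
θ_1 = β − ψ = -83.2683°
θ_3 = φ − θ_1 − θ_2 = -156.7328° (wrapped to (-180°,180°])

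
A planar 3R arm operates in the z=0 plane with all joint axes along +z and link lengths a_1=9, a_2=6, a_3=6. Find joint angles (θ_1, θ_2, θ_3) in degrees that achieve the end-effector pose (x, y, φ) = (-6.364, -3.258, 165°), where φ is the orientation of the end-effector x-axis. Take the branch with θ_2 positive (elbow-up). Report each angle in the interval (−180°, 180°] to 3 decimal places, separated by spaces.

-135.000 150.001 149.999

wrist centre = target − a_3·(cos φ, sin φ) = (-0.5684, -4.8109)
cos θ_2 = (23.4680−9²−6²)/(2·9·6) = -0.8660; θ_2 = 150.0013° (elbow-up)
β = atan2(-4.8109,-0.5684) = -96.7387°; ψ = atan2(2.9999,3.8038) = 38.2614°
θ_1 = β − ψ = -135.0000°
θ_3 = φ − θ_1 − θ_2 = 149.9987° (wrapped to (-180°,180°])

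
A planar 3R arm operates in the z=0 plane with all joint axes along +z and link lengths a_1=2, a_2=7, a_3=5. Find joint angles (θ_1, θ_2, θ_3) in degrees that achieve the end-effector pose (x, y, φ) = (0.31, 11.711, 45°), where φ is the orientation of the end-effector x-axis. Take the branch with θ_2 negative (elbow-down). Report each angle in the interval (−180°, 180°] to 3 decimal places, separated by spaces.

wrist centre = target − a_3·(cos φ, sin φ) = (-3.2255, 8.1755)
cos θ_2 = (77.2423−2²−7²)/(2·2·7) = 0.8658; θ_2 = -30.0262° (elbow-down)
β = atan2(8.1755,-3.2255) = 111.5311°; ψ = atan2(-3.5028,8.0606) = -23.4876°
θ_1 = β − ψ = 135.0187°
θ_3 = φ − θ_1 − θ_2 = -59.9926° (wrapped to (-180°,180°])

135.019 -30.026 -59.993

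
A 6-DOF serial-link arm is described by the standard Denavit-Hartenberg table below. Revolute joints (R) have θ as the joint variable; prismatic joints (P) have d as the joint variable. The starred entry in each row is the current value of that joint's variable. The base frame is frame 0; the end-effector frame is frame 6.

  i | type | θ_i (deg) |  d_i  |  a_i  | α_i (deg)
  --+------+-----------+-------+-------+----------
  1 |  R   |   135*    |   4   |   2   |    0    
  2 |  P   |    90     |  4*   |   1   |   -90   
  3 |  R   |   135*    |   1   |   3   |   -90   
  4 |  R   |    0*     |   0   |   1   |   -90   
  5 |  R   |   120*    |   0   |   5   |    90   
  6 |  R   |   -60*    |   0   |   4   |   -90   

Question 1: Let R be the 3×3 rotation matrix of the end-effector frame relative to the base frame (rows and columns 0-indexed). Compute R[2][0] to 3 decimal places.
End-effector x-axis (col 0 of R) = (0.2709,-0.9539,-0.1294)
R[2][0] = -0.1294

-0.129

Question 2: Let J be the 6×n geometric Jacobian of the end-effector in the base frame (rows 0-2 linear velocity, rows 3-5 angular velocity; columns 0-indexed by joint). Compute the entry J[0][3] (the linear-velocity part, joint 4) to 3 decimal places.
3.500

axis z_3 = (0.5000,0.5000,0.7071); lever o_n−o_3 = (-1.8316,-6.7306,-2.5188)
cross product → J_v[:, 3] = (3.4998,-0.0357,-2.4495)
J_ω[:, 3] = z_3
entry J[0][3] = 3.4998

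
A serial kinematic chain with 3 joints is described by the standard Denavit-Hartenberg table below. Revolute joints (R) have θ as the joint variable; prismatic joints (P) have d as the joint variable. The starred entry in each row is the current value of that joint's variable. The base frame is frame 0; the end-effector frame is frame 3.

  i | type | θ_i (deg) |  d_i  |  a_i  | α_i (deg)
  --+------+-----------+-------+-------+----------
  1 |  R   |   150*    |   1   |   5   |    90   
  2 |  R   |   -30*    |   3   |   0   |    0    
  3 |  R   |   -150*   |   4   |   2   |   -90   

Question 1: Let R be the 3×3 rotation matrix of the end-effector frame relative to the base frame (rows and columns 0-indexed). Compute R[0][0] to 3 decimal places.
0.866

End-effector x-axis (col 0 of R) = (0.8660,-0.5000,0.0000)
R[0][0] = 0.8660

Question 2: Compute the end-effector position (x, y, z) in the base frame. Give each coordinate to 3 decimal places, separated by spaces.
after link 1: o_1 = (-4.3301, 2.5000, 1.0000)
after link 2: o_2 = (-2.8301, 5.0981, 1.0000)
after link 3: o_3 = (0.9019, 7.5622, 1.0000)

0.902 7.562 1.000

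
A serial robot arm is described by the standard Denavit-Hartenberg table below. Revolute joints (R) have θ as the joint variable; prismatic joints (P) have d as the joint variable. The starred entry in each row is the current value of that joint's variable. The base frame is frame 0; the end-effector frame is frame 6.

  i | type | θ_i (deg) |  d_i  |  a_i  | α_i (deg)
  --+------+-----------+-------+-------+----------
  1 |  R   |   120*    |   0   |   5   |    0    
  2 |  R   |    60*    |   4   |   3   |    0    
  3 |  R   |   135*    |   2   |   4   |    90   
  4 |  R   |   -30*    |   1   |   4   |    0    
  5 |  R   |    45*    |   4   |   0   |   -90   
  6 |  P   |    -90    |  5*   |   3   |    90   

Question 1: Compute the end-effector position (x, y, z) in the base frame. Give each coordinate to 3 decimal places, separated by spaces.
after link 1: o_1 = (-2.5000, 4.3301, 0.0000)
after link 2: o_2 = (-5.5000, 4.3301, 4.0000)
after link 3: o_3 = (-2.6716, 1.5017, 6.0000)
after link 4: o_4 = (-0.9292, -1.6549, 4.0000)
after link 5: o_5 = (-3.7576, -4.4833, 4.0000)
after link 6: o_6 = (-6.7940, -5.6896, 8.8296)

-6.794 -5.690 8.830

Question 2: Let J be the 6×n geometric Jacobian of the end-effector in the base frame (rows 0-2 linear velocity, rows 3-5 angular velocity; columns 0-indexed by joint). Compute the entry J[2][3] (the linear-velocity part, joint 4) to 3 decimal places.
axis z_3 = (-0.7071,-0.7071,0.0000); lever o_n−o_3 = (-4.1224,-7.1913,2.8296)
cross product → J_v[:, 3] = (-2.0008,2.0008,2.1700)
J_ω[:, 3] = z_3
entry J[2][3] = 2.1700

2.170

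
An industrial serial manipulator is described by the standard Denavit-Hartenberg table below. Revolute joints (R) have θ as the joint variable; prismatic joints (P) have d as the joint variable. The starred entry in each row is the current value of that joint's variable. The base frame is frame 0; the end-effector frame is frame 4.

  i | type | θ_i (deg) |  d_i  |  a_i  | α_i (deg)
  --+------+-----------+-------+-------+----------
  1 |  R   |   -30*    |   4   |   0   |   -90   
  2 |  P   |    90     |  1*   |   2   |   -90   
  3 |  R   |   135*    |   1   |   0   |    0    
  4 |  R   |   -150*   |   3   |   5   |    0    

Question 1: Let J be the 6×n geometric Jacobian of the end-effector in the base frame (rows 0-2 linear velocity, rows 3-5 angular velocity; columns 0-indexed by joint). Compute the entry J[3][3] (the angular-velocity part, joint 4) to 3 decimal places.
axis z_3 = (-0.8660,0.5000,-0.0000); lever o_n−o_3 = (-1.9510,2.6207,-4.8296)
cross product → J_v[:, 3] = (-2.4148,-4.1826,-1.2941)
J_ω[:, 3] = z_3
entry J[3][3] = -0.8660

-0.866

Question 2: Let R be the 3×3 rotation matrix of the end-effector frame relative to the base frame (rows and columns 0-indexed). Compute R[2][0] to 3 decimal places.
-0.966

End-effector x-axis (col 0 of R) = (0.1294,0.2241,-0.9659)
R[2][0] = -0.9659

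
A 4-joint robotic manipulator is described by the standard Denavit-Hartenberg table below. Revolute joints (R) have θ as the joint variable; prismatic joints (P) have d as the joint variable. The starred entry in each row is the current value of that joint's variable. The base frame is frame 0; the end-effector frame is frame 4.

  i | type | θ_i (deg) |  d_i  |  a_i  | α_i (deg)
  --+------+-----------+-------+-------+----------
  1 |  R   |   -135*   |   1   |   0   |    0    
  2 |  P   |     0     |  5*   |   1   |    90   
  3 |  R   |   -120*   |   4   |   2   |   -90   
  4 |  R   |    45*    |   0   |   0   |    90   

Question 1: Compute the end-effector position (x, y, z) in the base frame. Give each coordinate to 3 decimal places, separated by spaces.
-2.828 2.828 4.268

after link 1: o_1 = (0.0000, 0.0000, 1.0000)
after link 2: o_2 = (-0.7071, -0.7071, 6.0000)
after link 3: o_3 = (-2.8284, 2.8284, 4.2679)
after link 4: o_4 = (-2.8284, 2.8284, 4.2679)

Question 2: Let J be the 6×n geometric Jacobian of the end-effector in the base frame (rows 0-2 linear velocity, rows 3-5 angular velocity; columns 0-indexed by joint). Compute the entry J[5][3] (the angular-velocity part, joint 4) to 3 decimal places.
-0.500

axis z_3 = (-0.6124,-0.6124,-0.5000); lever o_n−o_3 = (0.0000,0.0000,0.0000)
cross product → J_v[:, 3] = (0.0000,0.0000,0.0000)
J_ω[:, 3] = z_3
entry J[5][3] = -0.5000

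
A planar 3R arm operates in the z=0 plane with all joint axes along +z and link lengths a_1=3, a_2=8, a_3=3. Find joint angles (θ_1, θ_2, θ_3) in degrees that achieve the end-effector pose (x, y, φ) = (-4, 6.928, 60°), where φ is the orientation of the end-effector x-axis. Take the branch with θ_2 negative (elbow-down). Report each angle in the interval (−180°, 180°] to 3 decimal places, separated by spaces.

wrist centre = target − a_3·(cos φ, sin φ) = (-5.5000, 4.3299)
cos θ_2 = (48.9982−3²−8²)/(2·3·8) = -0.5000; θ_2 = -120.0024° (elbow-down)
β = atan2(4.3299,-5.5000) = 141.7881°; ψ = atan2(-6.9280,-1.0003) = -98.2158°
θ_1 = β − ψ = 240.0039°
θ_3 = φ − θ_1 − θ_2 = -60.0015° (wrapped to (-180°,180°])

-119.996 -120.002 -60.001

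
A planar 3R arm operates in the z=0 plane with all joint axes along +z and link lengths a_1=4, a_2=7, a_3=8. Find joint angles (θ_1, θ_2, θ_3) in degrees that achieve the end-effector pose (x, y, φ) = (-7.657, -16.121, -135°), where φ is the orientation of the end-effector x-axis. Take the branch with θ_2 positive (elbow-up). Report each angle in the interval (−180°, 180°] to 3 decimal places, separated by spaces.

wrist centre = target − a_3·(cos φ, sin φ) = (-2.0001, -10.4641)
cos θ_2 = (113.4989−4²−7²)/(2·4·7) = 0.8661; θ_2 = 29.9969° (elbow-up)
β = atan2(-10.4641,-2.0001) = -100.8211°; ψ = atan2(3.4997,10.0624) = 19.1776°
θ_1 = β − ψ = -119.9987°
θ_3 = φ − θ_1 − θ_2 = -44.9982° (wrapped to (-180°,180°])

-119.999 29.997 -44.998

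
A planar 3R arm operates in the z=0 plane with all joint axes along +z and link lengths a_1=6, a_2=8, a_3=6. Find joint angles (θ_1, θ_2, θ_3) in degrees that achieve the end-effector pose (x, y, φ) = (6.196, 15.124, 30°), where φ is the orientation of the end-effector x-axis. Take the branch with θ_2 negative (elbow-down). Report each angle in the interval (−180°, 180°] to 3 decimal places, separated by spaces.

wrist centre = target − a_3·(cos φ, sin φ) = (0.9998, 12.1240)
cos θ_2 = (147.9911−6²−8²)/(2·6·8) = 0.4999; θ_2 = -60.0062° (elbow-down)
β = atan2(12.1240,0.9998) = 85.2856°; ψ = atan2(-6.9286,9.9993) = -34.7187°
θ_1 = β − ψ = 120.0042°
θ_3 = φ − θ_1 − θ_2 = -29.9981° (wrapped to (-180°,180°])

120.004 -60.006 -29.998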